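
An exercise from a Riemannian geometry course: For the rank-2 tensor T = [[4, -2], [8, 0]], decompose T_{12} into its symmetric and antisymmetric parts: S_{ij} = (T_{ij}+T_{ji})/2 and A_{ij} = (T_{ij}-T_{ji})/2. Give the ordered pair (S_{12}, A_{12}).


T_{12} = -2
T_{21} = 8
S_{12} = (-2 + 8)/2 = 6/2 = 3
A_{12} = (-2 - 8)/2 = -10/2 = -5
Check: S + A = 3 + -5 = -2 = T_{12}.

(3, -5)


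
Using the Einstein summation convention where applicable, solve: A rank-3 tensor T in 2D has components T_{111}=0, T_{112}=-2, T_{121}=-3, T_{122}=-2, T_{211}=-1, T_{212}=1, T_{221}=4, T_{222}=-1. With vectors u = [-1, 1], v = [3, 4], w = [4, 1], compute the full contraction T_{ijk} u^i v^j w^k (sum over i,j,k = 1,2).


S = sum over i,j,k of T_{ijk} u_i v_j w_k. Expanding all 8 terms:
T_{111}*u_1*v_1*w_1 = 0*-1*3*4 = 0  (running total: 0)
T_{112}*u_1*v_1*w_2 = -2*-1*3*1 = 6  (running total: 6)
T_{121}*u_1*v_2*w_1 = -3*-1*4*4 = 48  (running total: 54)
T_{122}*u_1*v_2*w_2 = -2*-1*4*1 = 8  (running total: 62)
T_{211}*u_2*v_1*w_1 = -1*1*3*4 = -12  (running total: 50)
T_{212}*u_2*v_1*w_2 = 1*1*3*1 = 3  (running total: 53)
T_{221}*u_2*v_2*w_1 = 4*1*4*4 = 64  (running total: 117)
T_{222}*u_2*v_2*w_2 = -1*1*4*1 = -4  (running total: 113)
S = 113

113


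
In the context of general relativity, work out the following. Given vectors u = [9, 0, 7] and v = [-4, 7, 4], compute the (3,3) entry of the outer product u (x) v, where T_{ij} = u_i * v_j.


The outer product entry T_{ij} = u_i * v_j.
We need i=3, j=3.
u_3 = 7, v_3 = 4
T_{3,3} = 7 * 4 = 28

28


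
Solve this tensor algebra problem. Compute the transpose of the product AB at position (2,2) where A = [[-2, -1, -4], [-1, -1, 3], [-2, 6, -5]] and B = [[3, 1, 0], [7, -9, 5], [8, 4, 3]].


(AB)^T_{ij} = (AB)_{ji} = sum_k A_{jk} B_{ki}.
For i=2, j=2 we need (AB)_{22}:
A_{21} * B_{12} = -1 * 1 = -1
A_{22} * B_{22} = -1 * -9 = 9
A_{23} * B_{32} = 3 * 4 = 12
Sum = -1 + 9 + 12 = 20

20


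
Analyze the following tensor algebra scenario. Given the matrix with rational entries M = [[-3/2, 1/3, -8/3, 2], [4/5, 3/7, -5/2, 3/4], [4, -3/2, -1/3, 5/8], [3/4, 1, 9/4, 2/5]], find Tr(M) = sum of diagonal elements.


The trace is the sum of diagonal entries.
Diagonal: M[1,1] = -3/2, M[2,2] = 3/7, M[3,3] = -1/3, M[4,4] = 2/5
Tr(M) = -3/2 + 3/7 + -1/3 + 2/5
Computing step by step:
After adding M[1,1]: -3/2
After adding M[2,2]: -15/14
After adding M[3,3]: -59/42
After adding M[4,4]: -211/210
Tr(M) = -211/210

-211/210


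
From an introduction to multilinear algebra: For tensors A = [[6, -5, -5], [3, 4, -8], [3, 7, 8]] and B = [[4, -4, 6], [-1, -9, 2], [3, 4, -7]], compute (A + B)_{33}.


Tensor addition is component-wise: (A + B)_{ij} = A_{ij} + B_{ij}.
A_{33} = 8
B_{33} = -7
(A + B)_{33} = 8 + -7 = 1

1


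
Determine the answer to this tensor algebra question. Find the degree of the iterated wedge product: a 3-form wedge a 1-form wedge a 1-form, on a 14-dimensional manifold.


The degree of a wedge product is the sum of the degrees of the individual forms.
Degrees: 3, 1, 1
Total degree = 3 + 1 + 1 = 5

5


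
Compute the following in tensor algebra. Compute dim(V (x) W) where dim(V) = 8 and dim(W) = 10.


The dimension of a tensor product is the product of dimensions.
dim(V) = 8, dim(W) = 10
dim(V (x) W) = 8 * 10 = 80

80


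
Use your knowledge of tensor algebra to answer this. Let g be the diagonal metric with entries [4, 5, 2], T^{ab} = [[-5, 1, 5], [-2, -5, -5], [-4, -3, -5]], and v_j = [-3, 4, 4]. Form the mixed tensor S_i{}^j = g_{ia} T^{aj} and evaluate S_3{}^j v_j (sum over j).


Step 1: lower the first index. For a diagonal metric, g_{ia} T^{aj} = g_{ii} T^{ij} (no sum on i).
g_{33} = 2
S_3{}^1 = 2 * T^{31} = 2 * -4 = -8
S_3{}^2 = 2 * T^{32} = 2 * -3 = -6
S_3{}^3 = 2 * T^{33} = 2 * -5 = -10
Step 2: contract S_3{}^j with v_j.
S_3{}^1 * v_1 = -8 * -3 = 24
S_3{}^2 * v_2 = -6 * 4 = -24
S_3{}^3 * v_3 = -10 * 4 = -40
Result = 24 + -24 + -40 = -40

-40


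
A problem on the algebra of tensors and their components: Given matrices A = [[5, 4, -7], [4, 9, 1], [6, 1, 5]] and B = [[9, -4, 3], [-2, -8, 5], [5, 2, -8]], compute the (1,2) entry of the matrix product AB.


(AB)_{ij} = sum_k A_{ik} B_{kj}.
For i=1, j=2:
A_{11} * B_{12} = 5 * -4 = -20
A_{12} * B_{22} = 4 * -8 = -32
A_{13} * B_{32} = -7 * 2 = -14
Sum = -20 + -32 + -14 = -66

-66


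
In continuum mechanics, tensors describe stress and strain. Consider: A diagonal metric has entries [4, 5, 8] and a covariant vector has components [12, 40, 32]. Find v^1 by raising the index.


To raise an index with a diagonal metric: v^i = v_i / g_{ii}.
For index 1: v_1 = 12, g_{11} = 4
v^1 = 12 / 4 = 3

3


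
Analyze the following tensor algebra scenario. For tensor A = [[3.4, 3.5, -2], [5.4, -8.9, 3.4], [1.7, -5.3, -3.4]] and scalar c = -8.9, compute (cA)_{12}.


Scalar multiplication: (cA)_{ij} = c * A_{ij}.
c = -8.9
A_{12} = 3.5
(cA)_{12} = -8.9 * 3.5 = -31.15

-31.15


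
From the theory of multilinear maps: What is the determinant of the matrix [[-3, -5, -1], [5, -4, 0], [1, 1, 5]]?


Expanding along the first row, det(A) = a11*M_11 - a12*M_12 + a13*M_13, where M_1j is the (1,j) minor.
Minor M_11 = -4*5 - 0*1 = -20
Minor M_12 = 5*5 - 0*1 = 25
Minor M_13 = 5*1 - -4*1 = 9
det = -3*(-20) - -5*(25) + -1*(9)
    = 60 - -125 + -9
    = 176

176


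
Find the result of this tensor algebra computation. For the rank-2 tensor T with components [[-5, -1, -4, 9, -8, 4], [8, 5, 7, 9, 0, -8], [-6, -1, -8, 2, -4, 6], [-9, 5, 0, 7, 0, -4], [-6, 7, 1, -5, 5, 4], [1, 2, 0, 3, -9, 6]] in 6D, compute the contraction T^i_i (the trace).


The contraction (trace) of a rank-2 tensor is the sum of its diagonal elements.
Diagonal entries: A[1,1] = -5, A[2,2] = 5, A[3,3] = -8, A[4,4] = 7, A[5,5] = 5, A[6,6] = 6
Tr(A) = -5 + 5 + -8 + 7 + 5 + 6 = 10

10


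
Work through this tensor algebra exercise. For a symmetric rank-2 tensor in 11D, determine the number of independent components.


A symmetric rank-2 tensor in d dimensions has d(d+1)/2 independent components.
d = 11
d(d+1)/2 = 11 * 12 / 2 = 132 / 2 = 66

66


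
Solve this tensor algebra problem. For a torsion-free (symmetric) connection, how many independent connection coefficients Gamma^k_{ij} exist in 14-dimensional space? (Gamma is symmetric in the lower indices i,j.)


Christoffel symbols Gamma^k_{ij} are symmetric in i,j, so there are d * d(d+1)/2 independent symbols.
d = 14
d(d+1)/2 = 14 * 15 / 2 = 105
Total = 14 * 105 = 1470

1470


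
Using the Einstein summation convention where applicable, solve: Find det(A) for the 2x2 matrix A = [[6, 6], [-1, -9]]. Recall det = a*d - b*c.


For a 2x2 matrix [[a, b], [c, d]], det = a*d - b*c.
a = 6, b = 6, c = -1, d = -9
a*d = 6 * -9 = -54
b*c = 6 * -1 = -6
det = -54 - -6 = -48

-48


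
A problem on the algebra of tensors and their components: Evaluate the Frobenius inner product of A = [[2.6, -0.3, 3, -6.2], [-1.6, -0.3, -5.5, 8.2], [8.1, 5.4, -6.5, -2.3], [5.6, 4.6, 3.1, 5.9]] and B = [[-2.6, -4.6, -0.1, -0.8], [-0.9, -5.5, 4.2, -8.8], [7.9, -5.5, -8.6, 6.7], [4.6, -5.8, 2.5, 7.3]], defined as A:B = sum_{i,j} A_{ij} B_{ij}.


A:B = sum over all i,j of A_{ij} * B_{ij}.
Row 1: 2.6*-2.6=-6.76, -0.3*-4.6=1.38, 3*-0.1=-0.3, -6.2*-0.8=4.96 => row sum = -0.72
Row 2: -1.6*-0.9=1.44, -0.3*-5.5=1.65, -5.5*4.2=-23.1, 8.2*-8.8=-72.16 => row sum = -92.17
Row 3: 8.1*7.9=63.99, 5.4*-5.5=-29.7, -6.5*-8.6=55.9, -2.3*6.7=-15.41 => row sum = 74.78
Row 4: 5.6*4.6=25.76, 4.6*-5.8=-26.68, 3.1*2.5=7.75, 5.9*7.3=43.07 => row sum = 49.9
Total = -0.72 + -92.17 + 74.78 + 49.9 = 31.79

31.79


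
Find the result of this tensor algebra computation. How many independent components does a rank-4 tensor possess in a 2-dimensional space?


The number of components of a rank-r tensor in d dimensions is d^r.
Here d = 2 and r = 4.
2^4 = 16

16


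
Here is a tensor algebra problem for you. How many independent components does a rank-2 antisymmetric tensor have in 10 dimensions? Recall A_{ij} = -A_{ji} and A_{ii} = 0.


An antisymmetric rank-2 tensor satisfies A_{ij} = -A_{ji}, so diagonal entries are zero.
The independent components are the upper-triangular entries: C(n, 2) = n(n-1)/2.
n = 10
C(10, 2) = 10 * 9 / 2 = 90 / 2 = 45

45


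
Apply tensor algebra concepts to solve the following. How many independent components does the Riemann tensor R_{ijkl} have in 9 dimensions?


The Riemann tensor in d dimensions has d^2(d^2 - 1)/12 independent components.
d = 9, so d^2 = 81
d^2 - 1 = 80
d^2(d^2 - 1) = 81 * 80 = 6480
Divide by 12: 6480 / 12 = 540

540


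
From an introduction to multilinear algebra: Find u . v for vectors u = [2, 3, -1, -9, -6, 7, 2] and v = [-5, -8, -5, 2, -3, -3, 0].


The inner product u . v = sum of u_i * v_i.
Term-by-term: 2 * -5, 3 * -8, -1 * -5, -9 * 2, -6 * -3, 7 * -3, 2 * 0
Products: -10, -24, 5, -18, 18, -21, 0
Sum = -10 + -24 + 5 + -18 + 18 + -21 + 0 = -50

-50


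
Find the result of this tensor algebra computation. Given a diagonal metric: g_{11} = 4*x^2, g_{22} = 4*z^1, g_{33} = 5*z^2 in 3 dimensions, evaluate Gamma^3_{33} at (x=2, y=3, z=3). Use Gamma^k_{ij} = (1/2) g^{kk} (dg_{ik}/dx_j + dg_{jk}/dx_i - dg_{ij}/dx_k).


For a diagonal metric, Gamma^k_{ij} = (1/2) g^{kk} (dg_{ik}/dx_j + dg_{jk}/dx_i - dg_{ij}/dx_k).
The metric is diagonal, so g_{ab} = 0 for a != b.
At the given point: g_{11} = 16, g_{22} = 12, g_{33} = 45
g^{33} = 1/45
dg_{33}/dx_3 = dg_{33}/dx_3 = 30
dg_{33}/dx_3 = dg_{33}/dx_3 = 30
dg_{33}/dx_3 = dg_{33}/dx_3 = 30
Numerator = 30 + 30 - 30 = 30
Gamma^3_{33} = 30 / (2 * 45) = 1/3

1/3


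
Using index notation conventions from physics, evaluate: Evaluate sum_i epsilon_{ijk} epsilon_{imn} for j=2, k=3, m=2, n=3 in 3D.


Using the identity: epsilon_{ijk} epsilon_{imn} = delta_{jm} delta_{kn} - delta_{jn} delta_{km}.
delta_{22} = 1
delta_{33} = 1
delta_{23} = 0
delta_{32} = 0
Result = 1 * 1 - 0 * 0 = 1 - 0 = 1

1


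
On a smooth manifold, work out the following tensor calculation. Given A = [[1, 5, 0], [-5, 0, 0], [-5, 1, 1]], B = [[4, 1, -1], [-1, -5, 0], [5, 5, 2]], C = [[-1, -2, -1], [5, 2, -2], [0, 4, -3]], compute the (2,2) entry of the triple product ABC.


(ABC)_{22} = sum_m (AB)_{2m} C_{m2}. First compute row 2 of AB.
(AB)_{21} = -5*4 + 0*-1 + 0*5 = -20
(AB)_{22} = -5*1 + 0*-5 + 0*5 = -5
(AB)_{23} = -5*-1 + 0*0 + 0*2 = 5
Now contract with column 2 of C:
(AB)_{21} * C_{12} = -20 * -2 = 40
(AB)_{22} * C_{22} = -5 * 2 = -10
(AB)_{23} * C_{32} = 5 * 4 = 20
(ABC)_{22} = 40 + -10 + 20 = 50

50


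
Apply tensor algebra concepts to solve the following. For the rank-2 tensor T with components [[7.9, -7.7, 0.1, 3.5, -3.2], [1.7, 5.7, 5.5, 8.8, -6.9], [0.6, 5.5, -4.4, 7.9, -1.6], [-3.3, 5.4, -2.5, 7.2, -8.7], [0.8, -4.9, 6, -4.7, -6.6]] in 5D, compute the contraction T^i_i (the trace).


The contraction (trace) of a rank-2 tensor is the sum of its diagonal elements.
Diagonal entries: A[1,1] = 7.9, A[2,2] = 5.7, A[3,3] = -4.4, A[4,4] = 7.2, A[5,5] = -6.6
Tr(A) = 7.9 + 5.7 + -4.4 + 7.2 + -6.6 = 9.8

9.8


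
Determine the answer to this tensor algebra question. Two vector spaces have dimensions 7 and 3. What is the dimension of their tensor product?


The dimension of a tensor product is the product of dimensions.
dim(V) = 7, dim(W) = 3
dim(V (x) W) = 7 * 3 = 21

21


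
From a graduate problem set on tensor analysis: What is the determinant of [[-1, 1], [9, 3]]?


For a 2x2 matrix [[a, b], [c, d]], det = a*d - b*c.
a = -1, b = 1, c = 9, d = 3
a*d = -1 * 3 = -3
b*c = 1 * 9 = 9
det = -3 - 9 = -12

-12


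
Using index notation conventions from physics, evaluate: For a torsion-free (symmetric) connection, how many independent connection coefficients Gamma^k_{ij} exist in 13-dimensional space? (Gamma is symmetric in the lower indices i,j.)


Christoffel symbols Gamma^k_{ij} are symmetric in i,j, so there are d * d(d+1)/2 independent symbols.
d = 13
d(d+1)/2 = 13 * 14 / 2 = 91
Total = 13 * 91 = 1183

1183


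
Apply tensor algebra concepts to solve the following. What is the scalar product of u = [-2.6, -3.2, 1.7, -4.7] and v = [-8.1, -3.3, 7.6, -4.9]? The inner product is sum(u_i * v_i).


The inner product u . v = sum of u_i * v_i.
Term-by-term: -2.6 * -8.1, -3.2 * -3.3, 1.7 * 7.6, -4.7 * -4.9
Products: 21.06, 10.56, 12.92, 23.03
Sum = 21.06 + 10.56 + 12.92 + 23.03 = 67.57

67.57


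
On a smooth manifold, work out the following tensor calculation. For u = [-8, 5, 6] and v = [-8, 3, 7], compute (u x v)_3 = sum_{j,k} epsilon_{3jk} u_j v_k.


(u x v)_3 = sum_{j,k} epsilon_{3jk} u_j v_k. Only permutations of (1,2,3) contribute; the two non-zero terms are:
eps_{312} u_1 v_2 = 1 * -8 * 3 = -24
eps_{321} u_2 v_1 = -1 * 5 * -8 = 40
(u x v)_3 = 16

16


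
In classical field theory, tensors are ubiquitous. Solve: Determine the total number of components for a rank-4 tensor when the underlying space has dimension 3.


The number of components of a rank-r tensor in d dimensions is d^r.
Here d = 3 and r = 4.
3^4 = 81

81


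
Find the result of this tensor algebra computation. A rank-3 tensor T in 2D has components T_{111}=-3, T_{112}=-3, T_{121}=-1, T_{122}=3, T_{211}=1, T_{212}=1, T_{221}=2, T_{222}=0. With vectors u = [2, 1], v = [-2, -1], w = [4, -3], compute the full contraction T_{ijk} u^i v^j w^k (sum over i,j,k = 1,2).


S = sum over i,j,k of T_{ijk} u_i v_j w_k. Expanding all 8 terms:
T_{111}*u_1*v_1*w_1 = -3*2*-2*4 = 48  (running total: 48)
T_{112}*u_1*v_1*w_2 = -3*2*-2*-3 = -36  (running total: 12)
T_{121}*u_1*v_2*w_1 = -1*2*-1*4 = 8  (running total: 20)
T_{122}*u_1*v_2*w_2 = 3*2*-1*-3 = 18  (running total: 38)
T_{211}*u_2*v_1*w_1 = 1*1*-2*4 = -8  (running total: 30)
T_{212}*u_2*v_1*w_2 = 1*1*-2*-3 = 6  (running total: 36)
T_{221}*u_2*v_2*w_1 = 2*1*-1*4 = -8  (running total: 28)
T_{222}*u_2*v_2*w_2 = 0*1*-1*-3 = 0  (running total: 28)
S = 28

28


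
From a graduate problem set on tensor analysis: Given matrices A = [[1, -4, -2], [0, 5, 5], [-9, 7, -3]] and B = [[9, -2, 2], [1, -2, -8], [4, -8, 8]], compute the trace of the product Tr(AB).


Tr(AB) = sum_i (AB)_{ii} where (AB)_{ii} = sum_k A_{ik} B_{ki}.
(AB)_{11} = 1*9 + -4*1 + -2*4 = -3
(AB)_{22} = 0*-2 + 5*-2 + 5*-8 = -50
(AB)_{33} = -9*2 + 7*-8 + -3*8 = -98
Tr(AB) = -3 + -50 + -98 = -151

-151


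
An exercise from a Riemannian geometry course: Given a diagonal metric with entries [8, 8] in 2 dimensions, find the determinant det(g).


For a diagonal metric, the determinant is the product of diagonal entries.
Diagonal entries: 8, 8
det(g) = 8 * 8 = 64

64


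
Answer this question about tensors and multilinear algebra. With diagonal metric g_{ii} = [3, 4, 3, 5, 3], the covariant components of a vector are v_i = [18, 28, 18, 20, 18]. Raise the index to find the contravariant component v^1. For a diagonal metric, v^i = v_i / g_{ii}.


To raise an index with a diagonal metric: v^i = v_i / g_{ii}.
For index 1: v_1 = 18, g_{11} = 3
v^1 = 18 / 3 = 6

6


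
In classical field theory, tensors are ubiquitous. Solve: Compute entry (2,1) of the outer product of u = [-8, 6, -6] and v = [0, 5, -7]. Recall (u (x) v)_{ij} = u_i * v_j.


The outer product entry T_{ij} = u_i * v_j.
We need i=2, j=1.
u_2 = 6, v_1 = 0
T_{2,1} = 6 * 0 = 0

0


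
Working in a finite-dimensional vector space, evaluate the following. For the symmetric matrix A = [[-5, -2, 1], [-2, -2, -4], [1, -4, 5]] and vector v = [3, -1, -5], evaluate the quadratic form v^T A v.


First compute Av:
(Av)_1 = -5*3 + -2*-1 + 1*-5 = -18
(Av)_2 = -2*3 + -2*-1 + -4*-5 = 16
(Av)_3 = 1*3 + -4*-1 + 5*-5 = -18
Av = [-18, 16, -18]
Then v^T (Av) = 3*-18 + -1*16 + -5*-18
= -54 + -16 + 90 = 20

20


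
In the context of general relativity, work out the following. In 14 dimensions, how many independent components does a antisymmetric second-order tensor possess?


A antisymmetric rank-2 tensor in d dimensions has d(d-1)/2 independent components.
d = 14
d(d-1)/2 = 14 * 13 / 2 = 182 / 2 = 91

91


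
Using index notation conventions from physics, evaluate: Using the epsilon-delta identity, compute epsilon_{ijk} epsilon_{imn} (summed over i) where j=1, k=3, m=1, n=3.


Using the identity: epsilon_{ijk} epsilon_{imn} = delta_{jm} delta_{kn} - delta_{jn} delta_{km}.
delta_{11} = 1
delta_{33} = 1
delta_{13} = 0
delta_{31} = 0
Result = 1 * 1 - 0 * 0 = 1 - 0 = 1

1


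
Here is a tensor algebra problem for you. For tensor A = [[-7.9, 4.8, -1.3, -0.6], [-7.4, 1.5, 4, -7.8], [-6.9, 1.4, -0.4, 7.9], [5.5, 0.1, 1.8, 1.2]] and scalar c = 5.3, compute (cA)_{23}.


Scalar multiplication: (cA)_{ij} = c * A_{ij}.
c = 5.3
A_{23} = 4
(cA)_{23} = 5.3 * 4 = 21.2

21.2


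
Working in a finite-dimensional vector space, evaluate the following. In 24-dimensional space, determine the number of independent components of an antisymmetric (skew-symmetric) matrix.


An antisymmetric rank-2 tensor satisfies A_{ij} = -A_{ji}, so diagonal entries are zero.
The independent components are the upper-triangular entries: C(n, 2) = n(n-1)/2.
n = 24
C(24, 2) = 24 * 23 / 2 = 552 / 2 = 276

276


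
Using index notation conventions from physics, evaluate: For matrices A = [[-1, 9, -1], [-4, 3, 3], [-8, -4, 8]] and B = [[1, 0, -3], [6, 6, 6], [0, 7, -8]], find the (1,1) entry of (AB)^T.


(AB)^T_{ij} = (AB)_{ji} = sum_k A_{jk} B_{ki}.
For i=1, j=1 we need (AB)_{11}:
A_{11} * B_{11} = -1 * 1 = -1
A_{12} * B_{21} = 9 * 6 = 54
A_{13} * B_{31} = -1 * 0 = 0
Sum = -1 + 54 + 0 = 53

53


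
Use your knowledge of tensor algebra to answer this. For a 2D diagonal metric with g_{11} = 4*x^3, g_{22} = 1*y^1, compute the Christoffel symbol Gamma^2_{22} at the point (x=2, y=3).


For a diagonal metric, Gamma^k_{ij} = (1/2) g^{kk} (dg_{ik}/dx_j + dg_{jk}/dx_i - dg_{ij}/dx_k).
The metric is diagonal, so g_{ab} = 0 for a != b.
At the given point: g_{11} = 32, g_{22} = 3
g^{22} = 1/3
dg_{22}/dx_2 = dg_{22}/dx_2 = 1
dg_{22}/dx_2 = dg_{22}/dx_2 = 1
dg_{22}/dx_2 = dg_{22}/dx_2 = 1
Numerator = 1 + 1 - 1 = 1
Gamma^2_{22} = 1 / (2 * 3) = 1/6

1/6


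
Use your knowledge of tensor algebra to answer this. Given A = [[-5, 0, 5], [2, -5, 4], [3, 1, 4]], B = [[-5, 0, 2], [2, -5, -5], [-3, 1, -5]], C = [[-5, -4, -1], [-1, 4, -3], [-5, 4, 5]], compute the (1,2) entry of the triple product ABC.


(ABC)_{12} = sum_m (AB)_{1m} C_{m2}. First compute row 1 of AB.
(AB)_{11} = -5*-5 + 0*2 + 5*-3 = 10
(AB)_{12} = -5*0 + 0*-5 + 5*1 = 5
(AB)_{13} = -5*2 + 0*-5 + 5*-5 = -35
Now contract with column 2 of C:
(AB)_{11} * C_{12} = 10 * -4 = -40
(AB)_{12} * C_{22} = 5 * 4 = 20
(AB)_{13} * C_{32} = -35 * 4 = -140
(ABC)_{12} = -40 + 20 + -140 = -160

-160


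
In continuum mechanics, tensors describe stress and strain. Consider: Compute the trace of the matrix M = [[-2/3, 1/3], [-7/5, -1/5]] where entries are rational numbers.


The trace is the sum of diagonal entries.
Diagonal: M[1,1] = -2/3, M[2,2] = -1/5
Tr(M) = -2/3 + -1/5
Computing step by step:
After adding M[1,1]: -2/3
After adding M[2,2]: -13/15
Tr(M) = -13/15

-13/15


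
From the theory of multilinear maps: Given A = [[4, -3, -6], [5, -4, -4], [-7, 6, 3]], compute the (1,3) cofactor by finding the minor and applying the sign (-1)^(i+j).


To find cofactor C_{13}, delete row 1 and column 3.
The resulting 2x2 submatrix is: [[5, -4], [-7, 6]]
Minor M_{13} = 5*6 - -4*-7
  = 30 - 28 = 2
Sign = (-1)^(1+3) = (-1)^4 = 1
Cofactor C_{13} = 1 * 2 = 2

2


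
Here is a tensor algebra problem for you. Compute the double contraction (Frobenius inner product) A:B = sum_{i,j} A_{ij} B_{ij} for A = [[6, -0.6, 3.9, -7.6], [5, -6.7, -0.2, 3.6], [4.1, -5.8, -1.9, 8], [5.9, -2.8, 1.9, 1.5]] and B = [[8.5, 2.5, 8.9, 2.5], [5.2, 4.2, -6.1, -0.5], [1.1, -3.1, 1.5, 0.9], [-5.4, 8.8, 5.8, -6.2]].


A:B = sum over all i,j of A_{ij} * B_{ij}.
Row 1: 6*8.5=51, -0.6*2.5=-1.5, 3.9*8.9=34.71, -7.6*2.5=-19 => row sum = 65.21
Row 2: 5*5.2=26, -6.7*4.2=-28.14, -0.2*-6.1=1.22, 3.6*-0.5=-1.8 => row sum = -2.72
Row 3: 4.1*1.1=4.51, -5.8*-3.1=17.98, -1.9*1.5=-2.85, 8*0.9=7.2 => row sum = 26.84
Row 4: 5.9*-5.4=-31.86, -2.8*8.8=-24.64, 1.9*5.8=11.02, 1.5*-6.2=-9.3 => row sum = -54.78
Total = 65.21 + -2.72 + 26.84 + -54.78 = 34.55

34.55


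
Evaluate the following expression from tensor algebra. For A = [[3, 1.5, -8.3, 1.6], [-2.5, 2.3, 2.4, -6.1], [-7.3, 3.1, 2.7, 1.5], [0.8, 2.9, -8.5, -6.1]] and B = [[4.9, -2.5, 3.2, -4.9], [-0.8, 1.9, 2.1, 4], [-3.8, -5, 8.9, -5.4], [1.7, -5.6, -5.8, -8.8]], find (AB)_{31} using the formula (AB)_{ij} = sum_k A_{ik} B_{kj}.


(AB)_{ij} = sum_k A_{ik} B_{kj}.
For i=3, j=1:
A_{31} * B_{11} = -7.3 * 4.9 = -35.77
A_{32} * B_{21} = 3.1 * -0.8 = -2.48
A_{33} * B_{31} = 2.7 * -3.8 = -10.26
A_{34} * B_{41} = 1.5 * 1.7 = 2.55
Sum = -35.77 + -2.48 + -10.26 + 2.55 = -45.96

-45.96


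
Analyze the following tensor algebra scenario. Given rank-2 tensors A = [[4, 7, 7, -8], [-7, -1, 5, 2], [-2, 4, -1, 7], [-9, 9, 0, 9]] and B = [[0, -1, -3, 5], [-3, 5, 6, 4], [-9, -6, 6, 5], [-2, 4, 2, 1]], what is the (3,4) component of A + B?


Tensor addition is component-wise: (A + B)_{ij} = A_{ij} + B_{ij}.
A_{34} = 7
B_{34} = 5
(A + B)_{34} = 7 + 5 = 12

12


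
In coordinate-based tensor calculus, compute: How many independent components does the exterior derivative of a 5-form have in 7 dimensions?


The exterior derivative of a p-form is a (p+1)-form.
Its number of independent components is C(n, p+1).
n = 7, p+1 = 6
C(7, 6) = 7

7


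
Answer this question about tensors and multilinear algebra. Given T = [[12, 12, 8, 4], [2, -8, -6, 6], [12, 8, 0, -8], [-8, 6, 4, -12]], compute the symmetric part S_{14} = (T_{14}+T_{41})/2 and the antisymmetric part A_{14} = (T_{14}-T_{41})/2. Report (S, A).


T_{14} = 4
T_{41} = -8
S_{14} = (4 + -8)/2 = -4/2 = -2
A_{14} = (4 - -8)/2 = 12/2 = 6
Check: S + A = -2 + 6 = 4 = T_{14}.

(-2, 6)


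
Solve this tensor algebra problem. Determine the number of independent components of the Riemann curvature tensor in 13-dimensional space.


The Riemann tensor in d dimensions has d^2(d^2 - 1)/12 independent components.
d = 13, so d^2 = 169
d^2 - 1 = 168
d^2(d^2 - 1) = 169 * 168 = 28392
Divide by 12: 28392 / 12 = 2366

2366


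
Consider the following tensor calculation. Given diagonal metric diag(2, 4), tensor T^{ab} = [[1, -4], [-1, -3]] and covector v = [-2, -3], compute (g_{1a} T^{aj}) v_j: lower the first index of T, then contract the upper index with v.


Step 1: lower the first index. For a diagonal metric, g_{ia} T^{aj} = g_{ii} T^{ij} (no sum on i).
g_{11} = 2
S_1{}^1 = 2 * T^{11} = 2 * 1 = 2
S_1{}^2 = 2 * T^{12} = 2 * -4 = -8
Step 2: contract S_1{}^j with v_j.
S_1{}^1 * v_1 = 2 * -2 = -4
S_1{}^2 * v_2 = -8 * -3 = 24
Result = -4 + 24 = 20

20


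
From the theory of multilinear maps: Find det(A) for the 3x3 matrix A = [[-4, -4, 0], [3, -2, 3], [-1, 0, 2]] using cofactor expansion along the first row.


Expanding along the first row, det(A) = a11*M_11 - a12*M_12 + a13*M_13, where M_1j is the (1,j) minor.
Minor M_11 = -2*2 - 3*0 = -4
Minor M_12 = 3*2 - 3*-1 = 9
Minor M_13 = 3*0 - -2*-1 = -2
det = -4*(-4) - -4*(9) + 0*(-2)
    = 16 - -36 + 0
    = 52

52


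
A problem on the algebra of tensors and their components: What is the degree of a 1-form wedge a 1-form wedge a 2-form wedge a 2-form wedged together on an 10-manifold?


The degree of a wedge product is the sum of the degrees of the individual forms.
Degrees: 1, 1, 2, 2
Total degree = 1 + 1 + 2 + 2 = 6

6


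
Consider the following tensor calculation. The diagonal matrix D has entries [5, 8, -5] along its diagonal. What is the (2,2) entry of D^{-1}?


For a diagonal matrix, the inverse has entries (D^{-1})_{ii} = 1/d_{ii}.
The diagonal entries are: d_{11} = 5, d_{22} = 8, d_{33} = -5
We need (D^{-1})_{22} = 1/d_{22} = 1/8 = 1/8

1/8


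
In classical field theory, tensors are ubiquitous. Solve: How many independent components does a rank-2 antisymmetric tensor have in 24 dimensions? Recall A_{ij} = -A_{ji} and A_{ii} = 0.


An antisymmetric rank-2 tensor satisfies A_{ij} = -A_{ji}, so diagonal entries are zero.
The independent components are the upper-triangular entries: C(n, 2) = n(n-1)/2.
n = 24
C(24, 2) = 24 * 23 / 2 = 552 / 2 = 276

276


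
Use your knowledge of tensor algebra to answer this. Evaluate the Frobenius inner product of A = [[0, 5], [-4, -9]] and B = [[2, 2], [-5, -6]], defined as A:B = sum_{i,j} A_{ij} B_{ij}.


A:B = sum over all i,j of A_{ij} * B_{ij}.
Row 1: 0*2=0, 5*2=10 => row sum = 10
Row 2: -4*-5=20, -9*-6=54 => row sum = 74
Total = 10 + 74 = 84

84


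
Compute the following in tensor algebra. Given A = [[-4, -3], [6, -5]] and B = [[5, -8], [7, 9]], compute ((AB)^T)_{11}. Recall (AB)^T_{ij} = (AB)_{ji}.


(AB)^T_{ij} = (AB)_{ji} = sum_k A_{jk} B_{ki}.
For i=1, j=1 we need (AB)_{11}:
A_{11} * B_{11} = -4 * 5 = -20
A_{12} * B_{21} = -3 * 7 = -21
Sum = -20 + -21 = -41

-41


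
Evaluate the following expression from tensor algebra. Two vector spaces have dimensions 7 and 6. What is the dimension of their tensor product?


The dimension of a tensor product is the product of dimensions.
dim(V) = 7, dim(W) = 6
dim(V (x) W) = 7 * 6 = 42

42


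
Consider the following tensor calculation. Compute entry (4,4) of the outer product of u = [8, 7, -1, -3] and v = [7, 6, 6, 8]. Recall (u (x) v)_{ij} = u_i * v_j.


The outer product entry T_{ij} = u_i * v_j.
We need i=4, j=4.
u_4 = -3, v_4 = 8
T_{4,4} = -3 * 8 = -24

-24


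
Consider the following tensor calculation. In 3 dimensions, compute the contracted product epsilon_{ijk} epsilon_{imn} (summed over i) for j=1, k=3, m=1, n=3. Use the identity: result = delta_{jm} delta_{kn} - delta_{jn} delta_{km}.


Using the identity: epsilon_{ijk} epsilon_{imn} = delta_{jm} delta_{kn} - delta_{jn} delta_{km}.
delta_{11} = 1
delta_{33} = 1
delta_{13} = 0
delta_{31} = 0
Result = 1 * 1 - 0 * 0 = 1 - 0 = 1

1


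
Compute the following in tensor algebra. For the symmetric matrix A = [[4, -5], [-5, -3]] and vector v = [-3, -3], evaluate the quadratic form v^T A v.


First compute Av:
(Av)_1 = 4*-3 + -5*-3 = 3
(Av)_2 = -5*-3 + -3*-3 = 24
Av = [3, 24]
Then v^T (Av) = -3*3 + -3*24
= -9 + -72 = -81

-81


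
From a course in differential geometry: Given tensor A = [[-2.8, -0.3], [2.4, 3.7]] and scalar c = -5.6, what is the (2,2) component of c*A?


Scalar multiplication: (cA)_{ij} = c * A_{ij}.
c = -5.6
A_{22} = 3.7
(cA)_{22} = -5.6 * 3.7 = -20.72

-20.72


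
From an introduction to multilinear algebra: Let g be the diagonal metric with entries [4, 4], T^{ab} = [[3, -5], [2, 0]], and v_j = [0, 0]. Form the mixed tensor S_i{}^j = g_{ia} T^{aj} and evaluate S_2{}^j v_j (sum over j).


Step 1: lower the first index. For a diagonal metric, g_{ia} T^{aj} = g_{ii} T^{ij} (no sum on i).
g_{22} = 4
S_2{}^1 = 4 * T^{21} = 4 * 2 = 8
S_2{}^2 = 4 * T^{22} = 4 * 0 = 0
Step 2: contract S_2{}^j with v_j.
S_2{}^1 * v_1 = 8 * 0 = 0
S_2{}^2 * v_2 = 0 * 0 = 0
Result = 0 + 0 = 0

0


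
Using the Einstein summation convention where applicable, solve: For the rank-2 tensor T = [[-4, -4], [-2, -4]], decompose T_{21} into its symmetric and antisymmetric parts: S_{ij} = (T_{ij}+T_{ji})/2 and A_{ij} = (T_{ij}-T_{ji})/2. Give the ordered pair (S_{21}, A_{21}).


T_{21} = -2
T_{12} = -4
S_{21} = (-2 + -4)/2 = -6/2 = -3
A_{21} = (-2 - -4)/2 = 2/2 = 1
Check: S + A = -3 + 1 = -2 = T_{21}.

(-3, 1)


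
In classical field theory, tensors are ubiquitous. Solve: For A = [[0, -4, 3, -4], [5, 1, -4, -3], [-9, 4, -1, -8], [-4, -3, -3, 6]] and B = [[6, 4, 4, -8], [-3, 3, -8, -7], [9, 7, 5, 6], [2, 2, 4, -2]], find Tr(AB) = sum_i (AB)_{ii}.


Tr(AB) = sum_i (AB)_{ii} where (AB)_{ii} = sum_k A_{ik} B_{ki}.
(AB)_{11} = 0*6 + -4*-3 + 3*9 + -4*2 = 31
(AB)_{22} = 5*4 + 1*3 + -4*7 + -3*2 = -11
(AB)_{33} = -9*4 + 4*-8 + -1*5 + -8*4 = -105
(AB)_{44} = -4*-8 + -3*-7 + -3*6 + 6*-2 = 23
Tr(AB) = 31 + -11 + -105 + 23 = -62

-62


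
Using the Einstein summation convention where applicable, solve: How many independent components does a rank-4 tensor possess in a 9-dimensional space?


The number of components of a rank-r tensor in d dimensions is d^r.
Here d = 9 and r = 4.
9^4 = 6561

6561


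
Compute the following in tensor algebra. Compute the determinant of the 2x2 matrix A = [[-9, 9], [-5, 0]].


For a 2x2 matrix [[a, b], [c, d]], det = a*d - b*c.
a = -9, b = 9, c = -5, d = 0
a*d = -9 * 0 = 0
b*c = 9 * -5 = -45
det = 0 - -45 = 45

45


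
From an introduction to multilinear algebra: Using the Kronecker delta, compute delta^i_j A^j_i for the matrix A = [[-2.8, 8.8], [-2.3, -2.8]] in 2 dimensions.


The contraction (trace) of a rank-2 tensor is the sum of its diagonal elements.
Diagonal entries: A[1,1] = -2.8, A[2,2] = -2.8
Tr(A) = -2.8 + -2.8 = -5.6

-5.6


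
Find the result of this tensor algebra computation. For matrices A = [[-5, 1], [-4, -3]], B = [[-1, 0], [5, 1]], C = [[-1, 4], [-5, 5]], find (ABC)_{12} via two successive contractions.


(ABC)_{12} = sum_m (AB)_{1m} C_{m2}. First compute row 1 of AB.
(AB)_{11} = -5*-1 + 1*5 = 10
(AB)_{12} = -5*0 + 1*1 = 1
Now contract with column 2 of C:
(AB)_{11} * C_{12} = 10 * 4 = 40
(AB)_{12} * C_{22} = 1 * 5 = 5
(ABC)_{12} = 40 + 5 = 45

45


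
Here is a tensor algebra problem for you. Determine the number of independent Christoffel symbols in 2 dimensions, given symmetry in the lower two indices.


Christoffel symbols Gamma^k_{ij} are symmetric in i,j, so there are d * d(d+1)/2 independent symbols.
d = 2
d(d+1)/2 = 2 * 3 / 2 = 3
Total = 2 * 3 = 6

6


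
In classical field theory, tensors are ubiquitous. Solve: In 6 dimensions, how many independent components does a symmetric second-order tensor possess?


A symmetric rank-2 tensor in d dimensions has d(d+1)/2 independent components.
d = 6
d(d+1)/2 = 6 * 7 / 2 = 42 / 2 = 21

21


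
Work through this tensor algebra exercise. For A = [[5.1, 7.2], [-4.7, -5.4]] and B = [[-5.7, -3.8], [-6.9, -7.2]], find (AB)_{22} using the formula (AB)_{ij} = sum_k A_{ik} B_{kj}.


(AB)_{ij} = sum_k A_{ik} B_{kj}.
For i=2, j=2:
A_{21} * B_{12} = -4.7 * -3.8 = 17.86
A_{22} * B_{22} = -5.4 * -7.2 = 38.88
Sum = 17.86 + 38.88 = 56.74

56.74


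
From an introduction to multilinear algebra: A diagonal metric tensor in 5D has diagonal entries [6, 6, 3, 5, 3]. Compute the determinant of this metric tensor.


For a diagonal metric, the determinant is the product of diagonal entries.
Diagonal entries: 6, 6, 3, 5, 3
det(g) = 6 * 6 * 3 * 5 * 3 = 1620

1620


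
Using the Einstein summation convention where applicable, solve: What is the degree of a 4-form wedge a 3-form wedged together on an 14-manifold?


The degree of a wedge product is the sum of the degrees of the individual forms.
Degrees: 4, 3
Total degree = 4 + 3 = 7

7


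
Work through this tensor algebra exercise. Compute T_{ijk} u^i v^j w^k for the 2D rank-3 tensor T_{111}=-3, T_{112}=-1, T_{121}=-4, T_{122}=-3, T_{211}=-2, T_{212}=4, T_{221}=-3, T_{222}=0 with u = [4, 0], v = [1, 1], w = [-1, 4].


S = sum over i,j,k of T_{ijk} u_i v_j w_k. Expanding all 8 terms:
T_{111}*u_1*v_1*w_1 = -3*4*1*-1 = 12  (running total: 12)
T_{112}*u_1*v_1*w_2 = -1*4*1*4 = -16  (running total: -4)
T_{121}*u_1*v_2*w_1 = -4*4*1*-1 = 16  (running total: 12)
T_{122}*u_1*v_2*w_2 = -3*4*1*4 = -48  (running total: -36)
T_{211}*u_2*v_1*w_1 = -2*0*1*-1 = 0  (running total: -36)
T_{212}*u_2*v_1*w_2 = 4*0*1*4 = 0  (running total: -36)
T_{221}*u_2*v_2*w_1 = -3*0*1*-1 = 0  (running total: -36)
T_{222}*u_2*v_2*w_2 = 0*0*1*4 = 0  (running total: -36)
S = -36

-36


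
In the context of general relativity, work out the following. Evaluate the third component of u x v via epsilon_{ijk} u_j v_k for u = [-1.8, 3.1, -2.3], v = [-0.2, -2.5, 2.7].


(u x v)_3 = sum_{j,k} epsilon_{3jk} u_j v_k. Only permutations of (1,2,3) contribute; the two non-zero terms are:
eps_{312} u_1 v_2 = 1 * -1.8 * -2.5 = 4.5
eps_{321} u_2 v_1 = -1 * 3.1 * -0.2 = 0.62
(u x v)_3 = 5.12

5.12


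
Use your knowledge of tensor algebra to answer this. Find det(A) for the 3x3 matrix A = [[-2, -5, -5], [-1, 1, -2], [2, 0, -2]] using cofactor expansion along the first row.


Expanding along the first row, det(A) = a11*M_11 - a12*M_12 + a13*M_13, where M_1j is the (1,j) minor.
Minor M_11 = 1*-2 - -2*0 = -2
Minor M_12 = -1*-2 - -2*2 = 6
Minor M_13 = -1*0 - 1*2 = -2
det = -2*(-2) - -5*(6) + -5*(-2)
    = 4 - -30 + 10
    = 44

44


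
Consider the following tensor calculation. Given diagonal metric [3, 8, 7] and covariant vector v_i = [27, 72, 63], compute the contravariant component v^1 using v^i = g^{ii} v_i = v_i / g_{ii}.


To raise an index with a diagonal metric: v^i = v_i / g_{ii}.
For index 1: v_1 = 27, g_{11} = 3
v^1 = 27 / 3 = 9

9


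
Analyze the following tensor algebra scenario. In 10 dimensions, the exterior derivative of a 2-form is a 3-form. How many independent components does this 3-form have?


The exterior derivative of a p-form is a (p+1)-form.
Its number of independent components is C(n, p+1).
n = 10, p+1 = 3
C(10, 3) = 120

120


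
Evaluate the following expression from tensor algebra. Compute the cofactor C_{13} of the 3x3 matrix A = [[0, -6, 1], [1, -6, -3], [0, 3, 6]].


To find cofactor C_{13}, delete row 1 and column 3.
The resulting 2x2 submatrix is: [[1, -6], [0, 3]]
Minor M_{13} = 1*3 - -6*0
  = 3 - 0 = 3
Sign = (-1)^(1+3) = (-1)^4 = 1
Cofactor C_{13} = 1 * 3 = 3

3


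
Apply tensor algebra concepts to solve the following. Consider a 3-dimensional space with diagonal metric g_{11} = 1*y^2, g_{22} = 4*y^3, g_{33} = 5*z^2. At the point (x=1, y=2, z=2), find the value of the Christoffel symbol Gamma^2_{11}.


For a diagonal metric, Gamma^k_{ij} = (1/2) g^{kk} (dg_{ik}/dx_j + dg_{jk}/dx_i - dg_{ij}/dx_k).
The metric is diagonal, so g_{ab} = 0 for a != b.
At the given point: g_{11} = 4, g_{22} = 32, g_{33} = 20
g^{22} = 1/32
dg_{12}/dx_1 = 0 (off-diagonal)
dg_{12}/dx_1 = 0 (off-diagonal)
dg_{11}/dx_2 = dg_{11}/dx_2 = 4
Numerator = 0 + 0 - 4 = -4
Gamma^2_{11} = -4 / (2 * 32) = -1/16

-1/16


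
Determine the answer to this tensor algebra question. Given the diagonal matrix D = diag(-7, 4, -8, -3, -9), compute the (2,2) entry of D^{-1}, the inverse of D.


For a diagonal matrix, the inverse has entries (D^{-1})_{ii} = 1/d_{ii}.
The diagonal entries are: d_{11} = -7, d_{22} = 4, d_{33} = -8, d_{44} = -3, d_{55} = -9
We need (D^{-1})_{22} = 1/d_{22} = 1/4 = 1/4

1/4


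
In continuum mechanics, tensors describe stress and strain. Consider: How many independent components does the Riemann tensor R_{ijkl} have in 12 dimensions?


The Riemann tensor in d dimensions has d^2(d^2 - 1)/12 independent components.
d = 12, so d^2 = 144
d^2 - 1 = 143
d^2(d^2 - 1) = 144 * 143 = 20592
Divide by 12: 20592 / 12 = 1716

1716


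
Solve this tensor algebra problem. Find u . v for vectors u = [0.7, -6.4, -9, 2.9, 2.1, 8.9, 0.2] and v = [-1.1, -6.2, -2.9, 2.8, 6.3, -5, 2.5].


The inner product u . v = sum of u_i * v_i.
Term-by-term: 0.7 * -1.1, -6.4 * -6.2, -9 * -2.9, 2.9 * 2.8, 2.1 * 6.3, 8.9 * -5, 0.2 * 2.5
Products: -0.77, 39.68, 26.1, 8.12, 13.23, -44.5, 0.5
Sum = -0.77 + 39.68 + 26.1 + 8.12 + 13.23 + -44.5 + 0.5 = 42.36

42.36


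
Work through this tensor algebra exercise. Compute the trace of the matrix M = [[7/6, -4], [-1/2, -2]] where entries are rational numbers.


The trace is the sum of diagonal entries.
Diagonal: M[1,1] = 7/6, M[2,2] = -2
Tr(M) = 7/6 + -2
Computing step by step:
After adding M[1,1]: 7/6
After adding M[2,2]: -5/6
Tr(M) = -5/6

-5/6


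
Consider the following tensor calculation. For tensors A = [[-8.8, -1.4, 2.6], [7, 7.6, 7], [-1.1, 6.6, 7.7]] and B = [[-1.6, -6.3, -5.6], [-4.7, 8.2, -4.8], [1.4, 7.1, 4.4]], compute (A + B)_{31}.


Tensor addition is component-wise: (A + B)_{ij} = A_{ij} + B_{ij}.
A_{31} = -1.1
B_{31} = 1.4
(A + B)_{31} = -1.1 + 1.4 = 0.3

0.3


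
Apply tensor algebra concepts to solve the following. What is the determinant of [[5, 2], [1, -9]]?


For a 2x2 matrix [[a, b], [c, d]], det = a*d - b*c.
a = 5, b = 2, c = 1, d = -9
a*d = 5 * -9 = -45
b*c = 2 * 1 = 2
det = -45 - 2 = -47

-47


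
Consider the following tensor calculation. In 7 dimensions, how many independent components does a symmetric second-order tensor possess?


A symmetric rank-2 tensor in d dimensions has d(d+1)/2 independent components.
d = 7
d(d+1)/2 = 7 * 8 / 2 = 56 / 2 = 28

28


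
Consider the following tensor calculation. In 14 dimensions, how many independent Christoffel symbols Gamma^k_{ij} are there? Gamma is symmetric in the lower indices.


Christoffel symbols Gamma^k_{ij} are symmetric in i,j, so there are d * d(d+1)/2 independent symbols.
d = 14
d(d+1)/2 = 14 * 15 / 2 = 105
Total = 14 * 105 = 1470

1470


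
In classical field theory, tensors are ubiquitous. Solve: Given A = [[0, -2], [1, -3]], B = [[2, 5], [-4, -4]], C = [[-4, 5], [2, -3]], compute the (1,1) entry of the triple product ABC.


(ABC)_{11} = sum_m (AB)_{1m} C_{m1}. First compute row 1 of AB.
(AB)_{11} = 0*2 + -2*-4 = 8
(AB)_{12} = 0*5 + -2*-4 = 8
Now contract with column 1 of C:
(AB)_{11} * C_{11} = 8 * -4 = -32
(AB)_{12} * C_{21} = 8 * 2 = 16
(ABC)_{11} = -32 + 16 = -16

-16


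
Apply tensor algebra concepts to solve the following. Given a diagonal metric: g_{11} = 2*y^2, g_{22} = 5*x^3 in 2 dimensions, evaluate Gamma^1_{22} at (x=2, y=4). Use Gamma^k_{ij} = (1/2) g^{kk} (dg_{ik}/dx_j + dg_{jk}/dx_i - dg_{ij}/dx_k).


For a diagonal metric, Gamma^k_{ij} = (1/2) g^{kk} (dg_{ik}/dx_j + dg_{jk}/dx_i - dg_{ij}/dx_k).
The metric is diagonal, so g_{ab} = 0 for a != b.
At the given point: g_{11} = 32, g_{22} = 40
g^{11} = 1/32
dg_{21}/dx_2 = 0 (off-diagonal)
dg_{21}/dx_2 = 0 (off-diagonal)
dg_{22}/dx_1 = dg_{22}/dx_1 = 60
Numerator = 0 + 0 - 60 = -60
Gamma^1_{22} = -60 / (2 * 32) = -15/16

-15/16


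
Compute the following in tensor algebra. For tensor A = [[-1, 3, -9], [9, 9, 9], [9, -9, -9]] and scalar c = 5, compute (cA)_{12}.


Scalar multiplication: (cA)_{ij} = c * A_{ij}.
c = 5
A_{12} = 3
(cA)_{12} = 5 * 3 = 15

15


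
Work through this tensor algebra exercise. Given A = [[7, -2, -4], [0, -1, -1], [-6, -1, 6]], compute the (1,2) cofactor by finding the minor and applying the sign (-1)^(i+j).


To find cofactor C_{12}, delete row 1 and column 2.
The resulting 2x2 submatrix is: [[0, -1], [-6, 6]]
Minor M_{12} = 0*6 - -1*-6
  = 0 - 6 = -6
Sign = (-1)^(1+2) = (-1)^3 = -1
Cofactor C_{12} = -1 * -6 = 6

6


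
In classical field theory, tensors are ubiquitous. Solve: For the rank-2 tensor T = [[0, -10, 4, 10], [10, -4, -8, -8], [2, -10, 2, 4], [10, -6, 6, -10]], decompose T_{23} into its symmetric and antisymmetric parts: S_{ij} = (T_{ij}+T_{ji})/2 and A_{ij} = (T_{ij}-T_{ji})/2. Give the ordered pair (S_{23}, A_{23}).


T_{23} = -8
T_{32} = -10
S_{23} = (-8 + -10)/2 = -18/2 = -9
A_{23} = (-8 - -10)/2 = 2/2 = 1
Check: S + A = -9 + 1 = -8 = T_{23}.

(-9, 1)


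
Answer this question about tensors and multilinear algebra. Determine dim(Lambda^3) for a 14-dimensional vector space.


The dimension of the space of p-forms on an n-dimensional space is C(n, p).
n = 14, p = 3
C(14, 3) = 14! / (3! * 11!) = 364

364


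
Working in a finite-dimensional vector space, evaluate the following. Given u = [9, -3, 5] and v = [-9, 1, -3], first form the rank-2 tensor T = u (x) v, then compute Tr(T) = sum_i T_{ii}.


The outer product gives T_{ij} = u_i v_j.
The trace (contraction) is Tr(T) = sum_i T_{ii} = sum_i u_i v_i.
Diagonal entries:
T_{11} = u_1 * v_1 = 9 * -9 = -81
T_{22} = u_2 * v_2 = -3 * 1 = -3
T_{33} = u_3 * v_3 = 5 * -3 = -15
Tr(T) = -81 + -3 + -15 = -99

-99


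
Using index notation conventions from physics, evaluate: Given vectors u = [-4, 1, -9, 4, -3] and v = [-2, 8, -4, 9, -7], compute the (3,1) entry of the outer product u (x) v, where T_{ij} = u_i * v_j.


The outer product entry T_{ij} = u_i * v_j.
We need i=3, j=1.
u_3 = -9, v_1 = -2
T_{3,1} = -9 * -2 = 18

18


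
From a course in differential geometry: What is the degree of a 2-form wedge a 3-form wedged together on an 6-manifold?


The degree of a wedge product is the sum of the degrees of the individual forms.
Degrees: 2, 3
Total degree = 2 + 3 = 5

5
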